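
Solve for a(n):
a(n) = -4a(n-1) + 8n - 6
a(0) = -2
First-order linear with linear forcing.
Homogeneous solution: a_h(n) = A·(-4)^n.
Try particular a_p(n) = pn + q. Substituting:
  pn + q = -4(p(n-1) + q) + 8n - 6.
Matching the n-coefficient: p = -4p + 8 ⇒ p = \frac{8}{5}.
Matching constants: q = 4p - 4q - 6 ⇒ q = \frac{2}{25}.
General: a(n) = A·(-4)^n + \frac{8 n}{5} + \frac{2}{25}.
Apply a(0) = -2: A + \frac{2}{25} = -2 ⇒ A = - \frac{52}{25}.
So a(n) = - \frac{52 \left(-4\right)^{n}}{25} + \frac{8 n}{5} + \frac{2}{25}.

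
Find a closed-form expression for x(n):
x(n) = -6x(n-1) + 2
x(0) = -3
First-order linear non-homogeneous.
Homogeneous solution: x_h(n) = A·(-6)^n.
Try constant particular solution x_p = K: K = -6K + 2 ⇒ K = \frac{2}{7}.
General: x(n) = A·(-6)^n + \frac{2}{7}.
Apply x(0) = -3: A + \frac{2}{7} = -3 ⇒ A = - \frac{23}{7}.
So x(n) = \frac{2}{7} - \frac{23 \left(-6\right)^{n}}{7}.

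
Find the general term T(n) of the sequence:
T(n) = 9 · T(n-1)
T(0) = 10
Pure geometric recurrence with ratio 9.
By induction T(n) = T(0) · (9)^n = 10 \cdot 9^{n}.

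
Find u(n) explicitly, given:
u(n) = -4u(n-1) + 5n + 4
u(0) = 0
First-order linear with linear forcing.
Homogeneous solution: u_h(n) = A·(-4)^n.
Try particular u_p(n) = pn + q. Substituting:
  pn + q = -4(p(n-1) + q) + 5n + 4.
Matching the n-coefficient: p = -4p + 5 ⇒ p = 1.
Matching constants: q = 4p - 4q + 4 ⇒ q = \frac{8}{5}.
General: u(n) = A·(-4)^n + n + \frac{8}{5}.
Apply u(0) = 0: A + \frac{8}{5} = 0 ⇒ A = - \frac{8}{5}.
So u(n) = - \frac{8 \left(-4\right)^{n}}{5} + n + \frac{8}{5}.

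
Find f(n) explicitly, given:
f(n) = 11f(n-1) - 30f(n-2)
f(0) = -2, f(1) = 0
Characteristic equation: x² - 11x + 30 = 0, which factors as (x - (6))(x - (5)) = 0.
Roots r₁ = 6, r₂ = 5 (distinct).
General solution: f(n) = A·(6)^n + B·(5)^n.
From f(0) = -2: A + B = -2.
From f(1) = 0: 6A + 5B = 0.
Solving: A = 10, B = -12.
So f(n) = - 12 \cdot 5^{n} + 10 \cdot 6^{n}.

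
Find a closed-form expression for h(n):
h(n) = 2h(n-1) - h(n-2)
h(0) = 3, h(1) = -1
Characteristic equation: x² - 2x + 1 = 0, which is (x - (1))².
Repeated root r = 1.
General solution: h(n) = (A + Bn)·(1)^n.
From h(0) = 3: A = 3.
From h(1) = -1: (A + B)·(1) = -1 ⇒ B = -4.
So h(n) = \left(3 - 4 n\right) \cdot (1)^n.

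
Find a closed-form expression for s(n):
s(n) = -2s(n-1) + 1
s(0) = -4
First-order linear non-homogeneous.
Homogeneous solution: s_h(n) = A·(-2)^n.
Try constant particular solution s_p = K: K = -2K + 1 ⇒ K = \frac{1}{3}.
General: s(n) = A·(-2)^n + \frac{1}{3}.
Apply s(0) = -4: A + \frac{1}{3} = -4 ⇒ A = - \frac{13}{3}.
So s(n) = \frac{1}{3} - \frac{13 \left(-2\right)^{n}}{3}.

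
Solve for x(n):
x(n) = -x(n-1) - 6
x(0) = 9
First-order linear non-homogeneous.
Homogeneous solution: x_h(n) = A·(-1)^n.
Try constant particular solution x_p = K: K = -K - 6 ⇒ K = -3.
General: x(n) = A·(-1)^n - 3.
Apply x(0) = 9: A - 3 = 9 ⇒ A = 12.
So x(n) = 12 \left(-1\right)^{n} - 3.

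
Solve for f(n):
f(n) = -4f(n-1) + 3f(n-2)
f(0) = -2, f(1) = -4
Characteristic equation: x² + 4x - 3 = 0.
Discriminant Δ = (-4)² + 4·(3) = 28.
Roots r₁,₂ = (-4 ± √28)/2, so r₁ = -2 + \sqrt{7}, r₂ = - \sqrt{7} - 2.
General solution: f(n) = A·r₁^n + B·r₂^n.
From the initial conditions, A + B = -2 and r₁A + r₂B = -4.
Since r₁ - r₂ = √28: A = (-4 - (-2)r₂)/√28 = - \frac{4 \sqrt{7}}{7} - 1, and B = -2 - A = -1 + \frac{4 \sqrt{7}}{7}.
So f(n) = \left(- \frac{4 \sqrt{7}}{7} - 1\right)\left(-2 + \sqrt{7}\right)^n + \left(-1 + \frac{4 \sqrt{7}}{7}\right)\left(- \sqrt{7} - 2\right)^n.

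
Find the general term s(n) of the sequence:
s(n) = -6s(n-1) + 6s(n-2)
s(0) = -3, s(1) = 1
Characteristic equation: x² + 6x - 6 = 0.
Discriminant Δ = (-6)² + 4·(6) = 60.
Roots r₁,₂ = (-6 ± √60)/2, so r₁ = -3 + \sqrt{15}, r₂ = - \sqrt{15} - 3.
General solution: s(n) = A·r₁^n + B·r₂^n.
From the initial conditions, A + B = -3 and r₁A + r₂B = 1.
Since r₁ - r₂ = √60: A = (1 - (-3)r₂)/√60 = - \frac{3}{2} - \frac{4 \sqrt{15}}{15}, and B = -3 - A = - \frac{3}{2} + \frac{4 \sqrt{15}}{15}.
So s(n) = \left(- \frac{3}{2} - \frac{4 \sqrt{15}}{15}\right)\left(-3 + \sqrt{15}\right)^n + \left(- \frac{3}{2} + \frac{4 \sqrt{15}}{15}\right)\left(- \sqrt{15} - 3\right)^n.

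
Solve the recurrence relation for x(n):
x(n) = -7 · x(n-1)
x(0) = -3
Pure geometric recurrence with ratio -7.
By induction x(n) = x(0) · (-7)^n = - 3 \left(-7\right)^{n}.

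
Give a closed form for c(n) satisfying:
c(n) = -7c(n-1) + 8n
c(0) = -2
First-order linear with linear forcing.
Homogeneous solution: c_h(n) = A·(-7)^n.
Try particular c_p(n) = pn + q. Substituting:
  pn + q = -7(p(n-1) + q) + 8n.
Matching the n-coefficient: p = -7p + 8 ⇒ p = 1.
Matching constants: q = 7p - 7q ⇒ q = \frac{7}{8}.
General: c(n) = A·(-7)^n + n + \frac{7}{8}.
Apply c(0) = -2: A + \frac{7}{8} = -2 ⇒ A = - \frac{23}{8}.
So c(n) = - \frac{23 \left(-7\right)^{n}}{8} + n + \frac{7}{8}.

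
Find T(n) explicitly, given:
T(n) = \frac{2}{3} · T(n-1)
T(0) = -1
Pure geometric recurrence with ratio \frac{2}{3}.
By induction T(n) = T(0) · (\frac{2}{3})^n = - \left(\frac{2}{3}\right)^{n}.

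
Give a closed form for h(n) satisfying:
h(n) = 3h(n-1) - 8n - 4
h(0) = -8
First-order linear with linear forcing.
Homogeneous solution: h_h(n) = A·(3)^n.
Try particular h_p(n) = pn + q. Substituting:
  pn + q = 3(p(n-1) + q) - 8n - 4.
Matching the n-coefficient: p = 3p - 8 ⇒ p = 4.
Matching constants: q = -3p + 3q - 4 ⇒ q = 8.
General: h(n) = A·(3)^n + 4 n + 8.
Apply h(0) = -8: A + 8 = -8 ⇒ A = -16.
So h(n) = - 16 \cdot 3^{n} + 4 n + 8.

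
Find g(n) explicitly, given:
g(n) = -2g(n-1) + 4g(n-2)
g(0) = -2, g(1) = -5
Characteristic equation: x² + 2x - 4 = 0.
Discriminant Δ = (-2)² + 4·(4) = 20.
Roots r₁,₂ = (-2 ± √20)/2, so r₁ = -1 + \sqrt{5}, r₂ = - \sqrt{5} - 1.
General solution: g(n) = A·r₁^n + B·r₂^n.
From the initial conditions, A + B = -2 and r₁A + r₂B = -5.
Since r₁ - r₂ = √20: A = (-5 - (-2)r₂)/√20 = - \frac{7 \sqrt{5}}{10} - 1, and B = -2 - A = -1 + \frac{7 \sqrt{5}}{10}.
So g(n) = \left(- \frac{7 \sqrt{5}}{10} - 1\right)\left(-1 + \sqrt{5}\right)^n + \left(-1 + \frac{7 \sqrt{5}}{10}\right)\left(- \sqrt{5} - 1\right)^n.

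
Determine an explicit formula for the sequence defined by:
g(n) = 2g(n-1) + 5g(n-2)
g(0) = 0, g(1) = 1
Characteristic equation: x² - 2x - 5 = 0.
Discriminant Δ = (2)² + 4·(5) = 24.
Roots r₁,₂ = (2 ± √24)/2, so r₁ = 1 + \sqrt{6}, r₂ = 1 - \sqrt{6}.
General solution: g(n) = A·r₁^n + B·r₂^n.
From the initial conditions, A + B = 0 and r₁A + r₂B = 1.
Since r₁ - r₂ = √24: A = (1 - (0)r₂)/√24 = \frac{\sqrt{6}}{12}, and B = 0 - A = - \frac{\sqrt{6}}{12}.
So g(n) = \left(\frac{\sqrt{6}}{12}\right)\left(1 + \sqrt{6}\right)^n + \left(- \frac{\sqrt{6}}{12}\right)\left(1 - \sqrt{6}\right)^n.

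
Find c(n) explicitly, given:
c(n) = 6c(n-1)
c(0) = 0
This is a homogeneous first-order recurrence with ratio 6.
By induction c(n) = c(0) · (6)^n = 0.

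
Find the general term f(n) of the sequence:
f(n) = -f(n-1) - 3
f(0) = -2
First-order linear non-homogeneous.
Homogeneous solution: f_h(n) = A·(-1)^n.
Try constant particular solution f_p = K: K = -K - 3 ⇒ K = - \frac{3}{2}.
General: f(n) = A·(-1)^n - \frac{3}{2}.
Apply f(0) = -2: A - \frac{3}{2} = -2 ⇒ A = - \frac{1}{2}.
So f(n) = - \frac{\left(-1\right)^{n}}{2} - \frac{3}{2}.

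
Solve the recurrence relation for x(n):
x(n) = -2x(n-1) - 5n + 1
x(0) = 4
First-order linear with linear forcing.
Homogeneous solution: x_h(n) = A·(-2)^n.
Try particular x_p(n) = pn + q. Substituting:
  pn + q = -2(p(n-1) + q) - 5n + 1.
Matching the n-coefficient: p = -2p - 5 ⇒ p = - \frac{5}{3}.
Matching constants: q = 2p - 2q + 1 ⇒ q = - \frac{7}{9}.
General: x(n) = A·(-2)^n - \frac{5 n}{3} - \frac{7}{9}.
Apply x(0) = 4: A - \frac{7}{9} = 4 ⇒ A = \frac{43}{9}.
So x(n) = \frac{43 \left(-2\right)^{n}}{9} - \frac{5 n}{3} - \frac{7}{9}.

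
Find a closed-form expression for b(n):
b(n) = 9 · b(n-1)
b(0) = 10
Pure geometric recurrence with ratio 9.
By induction b(n) = b(0) · (9)^n = 10 \cdot 9^{n}.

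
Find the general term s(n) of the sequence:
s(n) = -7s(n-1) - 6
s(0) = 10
First-order linear non-homogeneous.
Homogeneous solution: s_h(n) = A·(-7)^n.
Try constant particular solution s_p = K: K = -7K - 6 ⇒ K = - \frac{3}{4}.
General: s(n) = A·(-7)^n - \frac{3}{4}.
Apply s(0) = 10: A - \frac{3}{4} = 10 ⇒ A = \frac{43}{4}.
So s(n) = \frac{43 \left(-7\right)^{n}}{4} - \frac{3}{4}.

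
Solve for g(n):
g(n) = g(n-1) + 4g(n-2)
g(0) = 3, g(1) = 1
Characteristic equation: x² - x - 4 = 0.
Discriminant Δ = (1)² + 4·(4) = 17.
Roots r₁,₂ = (1 ± √17)/2, so r₁ = \frac{1}{2} + \frac{\sqrt{17}}{2}, r₂ = \frac{1}{2} - \frac{\sqrt{17}}{2}.
General solution: g(n) = A·r₁^n + B·r₂^n.
From the initial conditions, A + B = 3 and r₁A + r₂B = 1.
Since r₁ - r₂ = √17: A = (1 - (3)r₂)/√17 = \frac{3}{2} - \frac{\sqrt{17}}{34}, and B = 3 - A = \frac{\sqrt{17}}{34} + \frac{3}{2}.
So g(n) = \left(\frac{3}{2} - \frac{\sqrt{17}}{34}\right)\left(\frac{1}{2} + \frac{\sqrt{17}}{2}\right)^n + \left(\frac{\sqrt{17}}{34} + \frac{3}{2}\right)\left(\frac{1}{2} - \frac{\sqrt{17}}{2}\right)^n.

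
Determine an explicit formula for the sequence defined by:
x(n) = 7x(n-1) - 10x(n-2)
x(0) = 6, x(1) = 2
Characteristic equation: x² - 7x + 10 = 0, which factors as (x - (5))(x - (2)) = 0.
Roots r₁ = 5, r₂ = 2 (distinct).
General solution: x(n) = A·(5)^n + B·(2)^n.
From x(0) = 6: A + B = 6.
From x(1) = 2: 5A + 2B = 2.
Solving: A = - \frac{10}{3}, B = \frac{28}{3}.
So x(n) = \frac{28 \cdot 2^{n}}{3} - \frac{10 \cdot 5^{n}}{3}.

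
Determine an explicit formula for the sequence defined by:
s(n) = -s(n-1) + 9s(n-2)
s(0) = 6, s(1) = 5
Characteristic equation: x² + x - 9 = 0.
Discriminant Δ = (-1)² + 4·(9) = 37.
Roots r₁,₂ = (-1 ± √37)/2, so r₁ = - \frac{1}{2} + \frac{\sqrt{37}}{2}, r₂ = - \frac{\sqrt{37}}{2} - \frac{1}{2}.
General solution: s(n) = A·r₁^n + B·r₂^n.
From the initial conditions, A + B = 6 and r₁A + r₂B = 5.
Since r₁ - r₂ = √37: A = (5 - (6)r₂)/√37 = \frac{8 \sqrt{37}}{37} + 3, and B = 6 - A = 3 - \frac{8 \sqrt{37}}{37}.
So s(n) = \left(\frac{8 \sqrt{37}}{37} + 3\right)\left(- \frac{1}{2} + \frac{\sqrt{37}}{2}\right)^n + \left(3 - \frac{8 \sqrt{37}}{37}\right)\left(- \frac{\sqrt{37}}{2} - \frac{1}{2}\right)^n.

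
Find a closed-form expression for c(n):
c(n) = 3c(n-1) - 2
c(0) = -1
First-order linear non-homogeneous.
Homogeneous solution: c_h(n) = A·(3)^n.
Try constant particular solution c_p = K: K = 3K - 2 ⇒ K = 1.
General: c(n) = A·(3)^n + 1.
Apply c(0) = -1: A + 1 = -1 ⇒ A = -2.
So c(n) = 1 - 2 \cdot 3^{n}.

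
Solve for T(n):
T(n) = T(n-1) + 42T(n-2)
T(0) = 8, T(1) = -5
Characteristic equation: x² - x - 42 = 0, which factors as (x - (7))(x - (-6)) = 0.
Roots r₁ = 7, r₂ = -6 (distinct).
General solution: T(n) = A·(7)^n + B·(-6)^n.
From T(0) = 8: A + B = 8.
From T(1) = -5: 7A - 6B = -5.
Solving: A = \frac{43}{13}, B = \frac{61}{13}.
So T(n) = \frac{61 \left(-6\right)^{n}}{13} + \frac{43 \cdot 7^{n}}{13}.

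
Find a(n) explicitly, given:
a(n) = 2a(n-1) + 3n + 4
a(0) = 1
First-order linear with linear forcing.
Homogeneous solution: a_h(n) = A·(2)^n.
Try particular a_p(n) = pn + q. Substituting:
  pn + q = 2(p(n-1) + q) + 3n + 4.
Matching the n-coefficient: p = 2p + 3 ⇒ p = -3.
Matching constants: q = -2p + 2q + 4 ⇒ q = -10.
General: a(n) = A·(2)^n - 3 n - 10.
Apply a(0) = 1: A - 10 = 1 ⇒ A = 11.
So a(n) = 11 \cdot 2^{n} - 3 n - 10.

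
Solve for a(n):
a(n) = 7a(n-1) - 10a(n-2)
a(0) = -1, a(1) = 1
Characteristic equation: x² - 7x + 10 = 0, which factors as (x - (5))(x - (2)) = 0.
Roots r₁ = 5, r₂ = 2 (distinct).
General solution: a(n) = A·(5)^n + B·(2)^n.
From a(0) = -1: A + B = -1.
From a(1) = 1: 5A + 2B = 1.
Solving: A = 1, B = -2.
So a(n) = - 2 \cdot 2^{n} + 5^{n}.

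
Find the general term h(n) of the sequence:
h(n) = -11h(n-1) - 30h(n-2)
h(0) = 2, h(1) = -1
Characteristic equation: x² + 11x + 30 = 0, which factors as (x - (-6))(x - (-5)) = 0.
Roots r₁ = -6, r₂ = -5 (distinct).
General solution: h(n) = A·(-6)^n + B·(-5)^n.
From h(0) = 2: A + B = 2.
From h(1) = -1: -6A - 5B = -1.
Solving: A = -9, B = 11.
So h(n) = 11 \left(-5\right)^{n} - 9 \left(-6\right)^{n}.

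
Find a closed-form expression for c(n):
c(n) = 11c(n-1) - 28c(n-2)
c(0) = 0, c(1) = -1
Characteristic equation: x² - 11x + 28 = 0, which factors as (x - (4))(x - (7)) = 0.
Roots r₁ = 4, r₂ = 7 (distinct).
General solution: c(n) = A·(4)^n + B·(7)^n.
From c(0) = 0: A + B = 0.
From c(1) = -1: 4A + 7B = -1.
Solving: A = \frac{1}{3}, B = - \frac{1}{3}.
So c(n) = \frac{4^{n}}{3} - \frac{7^{n}}{3}.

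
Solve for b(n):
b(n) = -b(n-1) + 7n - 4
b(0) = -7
First-order linear with linear forcing.
Homogeneous solution: b_h(n) = A·(-1)^n.
Try particular b_p(n) = pn + q. Substituting:
  pn + q = -(p(n-1) + q) + 7n - 4.
Matching the n-coefficient: p = -p + 7 ⇒ p = \frac{7}{2}.
Matching constants: q = p - q - 4 ⇒ q = - \frac{1}{4}.
General: b(n) = A·(-1)^n + \frac{7 n}{2} - \frac{1}{4}.
Apply b(0) = -7: A - \frac{1}{4} = -7 ⇒ A = - \frac{27}{4}.
So b(n) = - \frac{27 \left(-1\right)^{n}}{4} + \frac{7 n}{2} - \frac{1}{4}.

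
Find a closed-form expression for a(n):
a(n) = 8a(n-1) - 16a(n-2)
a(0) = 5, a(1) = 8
Characteristic equation: x² - 8x + 16 = 0, which is (x - (4))².
Repeated root r = 4.
General solution: a(n) = (A + Bn)·(4)^n.
From a(0) = 5: A = 5.
From a(1) = 8: (A + B)·(4) = 8 ⇒ B = -3.
So a(n) = \left(5 - 3 n\right) \cdot (4)^n.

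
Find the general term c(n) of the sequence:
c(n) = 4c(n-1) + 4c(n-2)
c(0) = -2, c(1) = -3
Characteristic equation: x² - 4x - 4 = 0.
Discriminant Δ = (4)² + 4·(4) = 32.
Roots r₁,₂ = (4 ± √32)/2, so r₁ = 2 + 2 \sqrt{2}, r₂ = 2 - 2 \sqrt{2}.
General solution: c(n) = A·r₁^n + B·r₂^n.
From the initial conditions, A + B = -2 and r₁A + r₂B = -3.
Since r₁ - r₂ = √32: A = (-3 - (-2)r₂)/√32 = -1 + \frac{\sqrt{2}}{8}, and B = -2 - A = -1 - \frac{\sqrt{2}}{8}.
So c(n) = \left(-1 + \frac{\sqrt{2}}{8}\right)\left(2 + 2 \sqrt{2}\right)^n + \left(-1 - \frac{\sqrt{2}}{8}\right)\left(2 - 2 \sqrt{2}\right)^n.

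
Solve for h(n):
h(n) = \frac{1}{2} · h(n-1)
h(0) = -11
Pure geometric recurrence with ratio \frac{1}{2}.
By induction h(n) = h(0) · (\frac{1}{2})^n = - 11 \cdot 2^{- n}.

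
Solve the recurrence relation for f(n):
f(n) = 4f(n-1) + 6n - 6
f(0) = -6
First-order linear with linear forcing.
Homogeneous solution: f_h(n) = A·(4)^n.
Try particular f_p(n) = pn + q. Substituting:
  pn + q = 4(p(n-1) + q) + 6n - 6.
Matching the n-coefficient: p = 4p + 6 ⇒ p = -2.
Matching constants: q = -4p + 4q - 6 ⇒ q = - \frac{2}{3}.
General: f(n) = A·(4)^n - 2 n - \frac{2}{3}.
Apply f(0) = -6: A - \frac{2}{3} = -6 ⇒ A = - \frac{16}{3}.
So f(n) = - \frac{16 \cdot 4^{n}}{3} - 2 n - \frac{2}{3}.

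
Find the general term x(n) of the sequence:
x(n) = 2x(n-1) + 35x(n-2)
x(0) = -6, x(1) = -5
Characteristic equation: x² - 2x - 35 = 0, which factors as (x - (-5))(x - (7)) = 0.
Roots r₁ = -5, r₂ = 7 (distinct).
General solution: x(n) = A·(-5)^n + B·(7)^n.
From x(0) = -6: A + B = -6.
From x(1) = -5: -5A + 7B = -5.
Solving: A = - \frac{37}{12}, B = - \frac{35}{12}.
So x(n) = - \frac{37 \left(-5\right)^{n}}{12} - \frac{35 \cdot 7^{n}}{12}.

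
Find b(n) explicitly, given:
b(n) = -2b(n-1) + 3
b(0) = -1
First-order linear non-homogeneous.
Homogeneous solution: b_h(n) = A·(-2)^n.
Try constant particular solution b_p = K: K = -2K + 3 ⇒ K = 1.
General: b(n) = A·(-2)^n + 1.
Apply b(0) = -1: A + 1 = -1 ⇒ A = -2.
So b(n) = 1 - 2 \left(-2\right)^{n}.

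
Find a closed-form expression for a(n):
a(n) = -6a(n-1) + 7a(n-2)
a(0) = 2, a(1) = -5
Characteristic equation: x² + 6x - 7 = 0, which factors as (x - (1))(x - (-7)) = 0.
Roots r₁ = 1, r₂ = -7 (distinct).
General solution: a(n) = A·(1)^n + B·(-7)^n.
From a(0) = 2: A + B = 2.
From a(1) = -5: A - 7B = -5.
Solving: A = \frac{9}{8}, B = \frac{7}{8}.
So a(n) = \frac{7 \left(-7\right)^{n}}{8} + \frac{9}{8}.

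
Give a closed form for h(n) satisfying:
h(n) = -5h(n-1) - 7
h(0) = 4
First-order linear non-homogeneous.
Homogeneous solution: h_h(n) = A·(-5)^n.
Try constant particular solution h_p = K: K = -5K - 7 ⇒ K = - \frac{7}{6}.
General: h(n) = A·(-5)^n - \frac{7}{6}.
Apply h(0) = 4: A - \frac{7}{6} = 4 ⇒ A = \frac{31}{6}.
So h(n) = \frac{31 \left(-5\right)^{n}}{6} - \frac{7}{6}.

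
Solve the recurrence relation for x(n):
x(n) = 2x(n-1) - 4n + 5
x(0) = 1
First-order linear with linear forcing.
Homogeneous solution: x_h(n) = A·(2)^n.
Try particular x_p(n) = pn + q. Substituting:
  pn + q = 2(p(n-1) + q) - 4n + 5.
Matching the n-coefficient: p = 2p - 4 ⇒ p = 4.
Matching constants: q = -2p + 2q + 5 ⇒ q = 3.
General: x(n) = A·(2)^n + 4 n + 3.
Apply x(0) = 1: A + 3 = 1 ⇒ A = -2.
So x(n) = - 2 \cdot 2^{n} + 4 n + 3.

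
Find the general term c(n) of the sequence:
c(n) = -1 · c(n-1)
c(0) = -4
Pure geometric recurrence with ratio -1.
By induction c(n) = c(0) · (-1)^n = - 4 \left(-1\right)^{n}.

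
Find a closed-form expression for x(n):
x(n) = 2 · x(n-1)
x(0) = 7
Pure geometric recurrence with ratio 2.
By induction x(n) = x(0) · (2)^n = 7 \cdot 2^{n}.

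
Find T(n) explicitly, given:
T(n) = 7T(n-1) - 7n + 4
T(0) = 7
First-order linear with linear forcing.
Homogeneous solution: T_h(n) = A·(7)^n.
Try particular T_p(n) = pn + q. Substituting:
  pn + q = 7(p(n-1) + q) - 7n + 4.
Matching the n-coefficient: p = 7p - 7 ⇒ p = \frac{7}{6}.
Matching constants: q = -7p + 7q + 4 ⇒ q = \frac{25}{36}.
General: T(n) = A·(7)^n + \frac{7 n}{6} + \frac{25}{36}.
Apply T(0) = 7: A + \frac{25}{36} = 7 ⇒ A = \frac{227}{36}.
So T(n) = \frac{227 \cdot 7^{n}}{36} + \frac{7 n}{6} + \frac{25}{36}.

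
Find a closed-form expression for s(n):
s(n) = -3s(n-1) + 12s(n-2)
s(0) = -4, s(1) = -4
Characteristic equation: x² + 3x - 12 = 0.
Discriminant Δ = (-3)² + 4·(12) = 57.
Roots r₁,₂ = (-3 ± √57)/2, so r₁ = - \frac{3}{2} + \frac{\sqrt{57}}{2}, r₂ = - \frac{\sqrt{57}}{2} - \frac{3}{2}.
General solution: s(n) = A·r₁^n + B·r₂^n.
From the initial conditions, A + B = -4 and r₁A + r₂B = -4.
Since r₁ - r₂ = √57: A = (-4 - (-4)r₂)/√57 = -2 - \frac{10 \sqrt{57}}{57}, and B = -4 - A = -2 + \frac{10 \sqrt{57}}{57}.
So s(n) = \left(-2 - \frac{10 \sqrt{57}}{57}\right)\left(- \frac{3}{2} + \frac{\sqrt{57}}{2}\right)^n + \left(-2 + \frac{10 \sqrt{57}}{57}\right)\left(- \frac{\sqrt{57}}{2} - \frac{3}{2}\right)^n.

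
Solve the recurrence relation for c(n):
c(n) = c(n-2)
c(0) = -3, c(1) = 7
Characteristic equation: x² - 1 = 0, which factors as (x - (-1))(x - (1)) = 0.
Roots r₁ = -1, r₂ = 1 (distinct).
General solution: c(n) = A·(-1)^n + B·(1)^n.
From c(0) = -3: A + B = -3.
From c(1) = 7: -A + B = 7.
Solving: A = -5, B = 2.
So c(n) = 2 - 5 \left(-1\right)^{n}.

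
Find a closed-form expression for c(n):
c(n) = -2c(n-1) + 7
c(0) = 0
First-order linear non-homogeneous.
Homogeneous solution: c_h(n) = A·(-2)^n.
Try constant particular solution c_p = K: K = -2K + 7 ⇒ K = \frac{7}{3}.
General: c(n) = A·(-2)^n + \frac{7}{3}.
Apply c(0) = 0: A + \frac{7}{3} = 0 ⇒ A = - \frac{7}{3}.
So c(n) = \frac{7}{3} - \frac{7 \left(-2\right)^{n}}{3}.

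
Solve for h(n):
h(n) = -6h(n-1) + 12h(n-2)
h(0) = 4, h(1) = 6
Characteristic equation: x² + 6x - 12 = 0.
Discriminant Δ = (-6)² + 4·(12) = 84.
Roots r₁,₂ = (-6 ± √84)/2, so r₁ = -3 + \sqrt{21}, r₂ = - \sqrt{21} - 3.
General solution: h(n) = A·r₁^n + B·r₂^n.
From the initial conditions, A + B = 4 and r₁A + r₂B = 6.
Since r₁ - r₂ = √84: A = (6 - (4)r₂)/√84 = \frac{3 \sqrt{21}}{7} + 2, and B = 4 - A = 2 - \frac{3 \sqrt{21}}{7}.
So h(n) = \left(\frac{3 \sqrt{21}}{7} + 2\right)\left(-3 + \sqrt{21}\right)^n + \left(2 - \frac{3 \sqrt{21}}{7}\right)\left(- \sqrt{21} - 3\right)^n.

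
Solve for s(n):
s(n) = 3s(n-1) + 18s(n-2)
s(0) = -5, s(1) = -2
Characteristic equation: x² - 3x - 18 = 0, which factors as (x - (-3))(x - (6)) = 0.
Roots r₁ = -3, r₂ = 6 (distinct).
General solution: s(n) = A·(-3)^n + B·(6)^n.
From s(0) = -5: A + B = -5.
From s(1) = -2: -3A + 6B = -2.
Solving: A = - \frac{28}{9}, B = - \frac{17}{9}.
So s(n) = - \frac{28 \left(-3\right)^{n}}{9} - \frac{17 \cdot 6^{n}}{9}.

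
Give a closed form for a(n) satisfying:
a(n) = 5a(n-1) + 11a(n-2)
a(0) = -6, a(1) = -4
Characteristic equation: x² - 5x - 11 = 0.
Discriminant Δ = (5)² + 4·(11) = 69.
Roots r₁,₂ = (5 ± √69)/2, so r₁ = \frac{5}{2} + \frac{\sqrt{69}}{2}, r₂ = \frac{5}{2} - \frac{\sqrt{69}}{2}.
General solution: a(n) = A·r₁^n + B·r₂^n.
From the initial conditions, A + B = -6 and r₁A + r₂B = -4.
Since r₁ - r₂ = √69: A = (-4 - (-6)r₂)/√69 = -3 + \frac{11 \sqrt{69}}{69}, and B = -6 - A = -3 - \frac{11 \sqrt{69}}{69}.
So a(n) = \left(-3 + \frac{11 \sqrt{69}}{69}\right)\left(\frac{5}{2} + \frac{\sqrt{69}}{2}\right)^n + \left(-3 - \frac{11 \sqrt{69}}{69}\right)\left(\frac{5}{2} - \frac{\sqrt{69}}{2}\right)^n.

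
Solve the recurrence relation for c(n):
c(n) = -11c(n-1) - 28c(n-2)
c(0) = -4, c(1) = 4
Characteristic equation: x² + 11x + 28 = 0, which factors as (x - (-7))(x - (-4)) = 0.
Roots r₁ = -7, r₂ = -4 (distinct).
General solution: c(n) = A·(-7)^n + B·(-4)^n.
From c(0) = -4: A + B = -4.
From c(1) = 4: -7A - 4B = 4.
Solving: A = 4, B = -8.
So c(n) = - 8 \left(-4\right)^{n} + 4 \left(-7\right)^{n}.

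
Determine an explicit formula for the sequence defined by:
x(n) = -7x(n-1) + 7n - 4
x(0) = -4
First-order linear with linear forcing.
Homogeneous solution: x_h(n) = A·(-7)^n.
Try particular x_p(n) = pn + q. Substituting:
  pn + q = -7(p(n-1) + q) + 7n - 4.
Matching the n-coefficient: p = -7p + 7 ⇒ p = \frac{7}{8}.
Matching constants: q = 7p - 7q - 4 ⇒ q = \frac{17}{64}.
General: x(n) = A·(-7)^n + \frac{7 n}{8} + \frac{17}{64}.
Apply x(0) = -4: A + \frac{17}{64} = -4 ⇒ A = - \frac{273}{64}.
So x(n) = - \frac{273 \left(-7\right)^{n}}{64} + \frac{7 n}{8} + \frac{17}{64}.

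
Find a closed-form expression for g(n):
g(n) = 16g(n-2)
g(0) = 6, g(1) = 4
Characteristic equation: x² - 16 = 0, which factors as (x - (4))(x - (-4)) = 0.
Roots r₁ = 4, r₂ = -4 (distinct).
General solution: g(n) = A·(4)^n + B·(-4)^n.
From g(0) = 6: A + B = 6.
From g(1) = 4: 4A - 4B = 4.
Solving: A = \frac{7}{2}, B = \frac{5}{2}.
So g(n) = \frac{5 \left(-4\right)^{n}}{2} + \frac{7 \cdot 4^{n}}{2}.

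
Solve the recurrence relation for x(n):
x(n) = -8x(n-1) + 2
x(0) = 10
First-order linear non-homogeneous.
Homogeneous solution: x_h(n) = A·(-8)^n.
Try constant particular solution x_p = K: K = -8K + 2 ⇒ K = \frac{2}{9}.
General: x(n) = A·(-8)^n + \frac{2}{9}.
Apply x(0) = 10: A + \frac{2}{9} = 10 ⇒ A = \frac{88}{9}.
So x(n) = \frac{88 \left(-8\right)^{n}}{9} + \frac{2}{9}.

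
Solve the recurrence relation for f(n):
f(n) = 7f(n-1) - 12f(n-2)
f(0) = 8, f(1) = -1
Characteristic equation: x² - 7x + 12 = 0, which factors as (x - (3))(x - (4)) = 0.
Roots r₁ = 3, r₂ = 4 (distinct).
General solution: f(n) = A·(3)^n + B·(4)^n.
From f(0) = 8: A + B = 8.
From f(1) = -1: 3A + 4B = -1.
Solving: A = 33, B = -25.
So f(n) = 33 \cdot 3^{n} - 25 \cdot 4^{n}.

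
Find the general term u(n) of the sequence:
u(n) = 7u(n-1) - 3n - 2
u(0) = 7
First-order linear with linear forcing.
Homogeneous solution: u_h(n) = A·(7)^n.
Try particular u_p(n) = pn + q. Substituting:
  pn + q = 7(p(n-1) + q) - 3n - 2.
Matching the n-coefficient: p = 7p - 3 ⇒ p = \frac{1}{2}.
Matching constants: q = -7p + 7q - 2 ⇒ q = \frac{11}{12}.
General: u(n) = A·(7)^n + \frac{n}{2} + \frac{11}{12}.
Apply u(0) = 7: A + \frac{11}{12} = 7 ⇒ A = \frac{73}{12}.
So u(n) = \frac{73 \cdot 7^{n}}{12} + \frac{n}{2} + \frac{11}{12}.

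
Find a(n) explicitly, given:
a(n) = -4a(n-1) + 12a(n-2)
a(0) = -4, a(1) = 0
Characteristic equation: x² + 4x - 12 = 0, which factors as (x - (-6))(x - (2)) = 0.
Roots r₁ = -6, r₂ = 2 (distinct).
General solution: a(n) = A·(-6)^n + B·(2)^n.
From a(0) = -4: A + B = -4.
From a(1) = 0: -6A + 2B = 0.
Solving: A = -1, B = -3.
So a(n) = - \left(-6\right)^{n} - 3 \cdot 2^{n}.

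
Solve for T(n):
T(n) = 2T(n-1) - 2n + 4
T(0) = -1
First-order linear with linear forcing.
Homogeneous solution: T_h(n) = A·(2)^n.
Try particular T_p(n) = pn + q. Substituting:
  pn + q = 2(p(n-1) + q) - 2n + 4.
Matching the n-coefficient: p = 2p - 2 ⇒ p = 2.
Matching constants: q = -2p + 2q + 4 ⇒ q = 0.
General: T(n) = A·(2)^n + 2 n + 0.
Apply T(0) = -1: A + 0 = -1 ⇒ A = -1.
So T(n) = - 2^{n} + 2 n.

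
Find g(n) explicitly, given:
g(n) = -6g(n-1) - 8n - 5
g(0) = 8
First-order linear with linear forcing.
Homogeneous solution: g_h(n) = A·(-6)^n.
Try particular g_p(n) = pn + q. Substituting:
  pn + q = -6(p(n-1) + q) - 8n - 5.
Matching the n-coefficient: p = -6p - 8 ⇒ p = - \frac{8}{7}.
Matching constants: q = 6p - 6q - 5 ⇒ q = - \frac{83}{49}.
General: g(n) = A·(-6)^n - \frac{8 n}{7} - \frac{83}{49}.
Apply g(0) = 8: A - \frac{83}{49} = 8 ⇒ A = \frac{475}{49}.
So g(n) = \frac{475 \left(-6\right)^{n}}{49} - \frac{8 n}{7} - \frac{83}{49}.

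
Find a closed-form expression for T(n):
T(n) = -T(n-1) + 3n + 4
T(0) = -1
First-order linear with linear forcing.
Homogeneous solution: T_h(n) = A·(-1)^n.
Try particular T_p(n) = pn + q. Substituting:
  pn + q = -(p(n-1) + q) + 3n + 4.
Matching the n-coefficient: p = -p + 3 ⇒ p = \frac{3}{2}.
Matching constants: q = p - q + 4 ⇒ q = \frac{11}{4}.
General: T(n) = A·(-1)^n + \frac{3 n}{2} + \frac{11}{4}.
Apply T(0) = -1: A + \frac{11}{4} = -1 ⇒ A = - \frac{15}{4}.
So T(n) = - \frac{15 \left(-1\right)^{n}}{4} + \frac{3 n}{2} + \frac{11}{4}.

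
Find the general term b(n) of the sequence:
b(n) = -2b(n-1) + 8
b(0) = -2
First-order linear non-homogeneous.
Homogeneous solution: b_h(n) = A·(-2)^n.
Try constant particular solution b_p = K: K = -2K + 8 ⇒ K = \frac{8}{3}.
General: b(n) = A·(-2)^n + \frac{8}{3}.
Apply b(0) = -2: A + \frac{8}{3} = -2 ⇒ A = - \frac{14}{3}.
So b(n) = \frac{8}{3} - \frac{14 \left(-2\right)^{n}}{3}.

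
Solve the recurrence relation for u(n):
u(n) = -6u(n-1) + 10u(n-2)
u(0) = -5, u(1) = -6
Characteristic equation: x² + 6x - 10 = 0.
Discriminant Δ = (-6)² + 4·(10) = 76.
Roots r₁,₂ = (-6 ± √76)/2, so r₁ = -3 + \sqrt{19}, r₂ = - \sqrt{19} - 3.
General solution: u(n) = A·r₁^n + B·r₂^n.
From the initial conditions, A + B = -5 and r₁A + r₂B = -6.
Since r₁ - r₂ = √76: A = (-6 - (-5)r₂)/√76 = - \frac{5}{2} - \frac{21 \sqrt{19}}{38}, and B = -5 - A = - \frac{5}{2} + \frac{21 \sqrt{19}}{38}.
So u(n) = \left(- \frac{5}{2} - \frac{21 \sqrt{19}}{38}\right)\left(-3 + \sqrt{19}\right)^n + \left(- \frac{5}{2} + \frac{21 \sqrt{19}}{38}\right)\left(- \sqrt{19} - 3\right)^n.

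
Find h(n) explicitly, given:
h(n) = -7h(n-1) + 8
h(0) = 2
First-order linear non-homogeneous.
Homogeneous solution: h_h(n) = A·(-7)^n.
Try constant particular solution h_p = K: K = -7K + 8 ⇒ K = 1.
General: h(n) = A·(-7)^n + 1.
Apply h(0) = 2: A + 1 = 2 ⇒ A = 1.
So h(n) = \left(-7\right)^{n} + 1.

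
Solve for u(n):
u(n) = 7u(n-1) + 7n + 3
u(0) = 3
First-order linear with linear forcing.
Homogeneous solution: u_h(n) = A·(7)^n.
Try particular u_p(n) = pn + q. Substituting:
  pn + q = 7(p(n-1) + q) + 7n + 3.
Matching the n-coefficient: p = 7p + 7 ⇒ p = - \frac{7}{6}.
Matching constants: q = -7p + 7q + 3 ⇒ q = - \frac{67}{36}.
General: u(n) = A·(7)^n - \frac{7 n}{6} - \frac{67}{36}.
Apply u(0) = 3: A - \frac{67}{36} = 3 ⇒ A = \frac{175}{36}.
So u(n) = \frac{175 \cdot 7^{n}}{36} - \frac{7 n}{6} - \frac{67}{36}.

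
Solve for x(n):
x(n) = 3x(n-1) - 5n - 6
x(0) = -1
First-order linear with linear forcing.
Homogeneous solution: x_h(n) = A·(3)^n.
Try particular x_p(n) = pn + q. Substituting:
  pn + q = 3(p(n-1) + q) - 5n - 6.
Matching the n-coefficient: p = 3p - 5 ⇒ p = \frac{5}{2}.
Matching constants: q = -3p + 3q - 6 ⇒ q = \frac{27}{4}.
General: x(n) = A·(3)^n + \frac{5 n}{2} + \frac{27}{4}.
Apply x(0) = -1: A + \frac{27}{4} = -1 ⇒ A = - \frac{31}{4}.
So x(n) = - \frac{31 \cdot 3^{n}}{4} + \frac{5 n}{2} + \frac{27}{4}.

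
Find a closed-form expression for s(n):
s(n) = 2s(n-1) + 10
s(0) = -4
First-order linear non-homogeneous.
Homogeneous solution: s_h(n) = A·(2)^n.
Try constant particular solution s_p = K: K = 2K + 10 ⇒ K = -10.
General: s(n) = A·(2)^n - 10.
Apply s(0) = -4: A - 10 = -4 ⇒ A = 6.
So s(n) = 6 \cdot 2^{n} - 10.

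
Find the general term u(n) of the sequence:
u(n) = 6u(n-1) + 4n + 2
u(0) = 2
First-order linear with linear forcing.
Homogeneous solution: u_h(n) = A·(6)^n.
Try particular u_p(n) = pn + q. Substituting:
  pn + q = 6(p(n-1) + q) + 4n + 2.
Matching the n-coefficient: p = 6p + 4 ⇒ p = - \frac{4}{5}.
Matching constants: q = -6p + 6q + 2 ⇒ q = - \frac{34}{25}.
General: u(n) = A·(6)^n - \frac{4 n}{5} - \frac{34}{25}.
Apply u(0) = 2: A - \frac{34}{25} = 2 ⇒ A = \frac{84}{25}.
So u(n) = \frac{84 \cdot 6^{n}}{25} - \frac{4 n}{5} - \frac{34}{25}.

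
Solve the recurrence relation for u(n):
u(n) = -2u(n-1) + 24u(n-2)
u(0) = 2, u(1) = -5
Characteristic equation: x² + 2x - 24 = 0, which factors as (x - (4))(x - (-6)) = 0.
Roots r₁ = 4, r₂ = -6 (distinct).
General solution: u(n) = A·(4)^n + B·(-6)^n.
From u(0) = 2: A + B = 2.
From u(1) = -5: 4A - 6B = -5.
Solving: A = \frac{7}{10}, B = \frac{13}{10}.
So u(n) = \frac{13 \left(-6\right)^{n}}{10} + \frac{7 \cdot 4^{n}}{10}.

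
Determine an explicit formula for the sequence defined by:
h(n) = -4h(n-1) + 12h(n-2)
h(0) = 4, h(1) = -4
Characteristic equation: x² + 4x - 12 = 0, which factors as (x - (-6))(x - (2)) = 0.
Roots r₁ = -6, r₂ = 2 (distinct).
General solution: h(n) = A·(-6)^n + B·(2)^n.
From h(0) = 4: A + B = 4.
From h(1) = -4: -6A + 2B = -4.
Solving: A = \frac{3}{2}, B = \frac{5}{2}.
So h(n) = \frac{3 \left(-6\right)^{n}}{2} + \frac{5 \cdot 2^{n}}{2}.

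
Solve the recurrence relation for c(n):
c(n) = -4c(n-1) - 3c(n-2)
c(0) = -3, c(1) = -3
Characteristic equation: x² + 4x + 3 = 0, which factors as (x - (-3))(x - (-1)) = 0.
Roots r₁ = -3, r₂ = -1 (distinct).
General solution: c(n) = A·(-3)^n + B·(-1)^n.
From c(0) = -3: A + B = -3.
From c(1) = -3: -3A - B = -3.
Solving: A = 3, B = -6.
So c(n) = - 6 \left(-1\right)^{n} + 3 \left(-3\right)^{n}.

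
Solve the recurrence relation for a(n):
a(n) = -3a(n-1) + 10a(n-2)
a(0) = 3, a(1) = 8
Characteristic equation: x² + 3x - 10 = 0, which factors as (x - (2))(x - (-5)) = 0.
Roots r₁ = 2, r₂ = -5 (distinct).
General solution: a(n) = A·(2)^n + B·(-5)^n.
From a(0) = 3: A + B = 3.
From a(1) = 8: 2A - 5B = 8.
Solving: A = \frac{23}{7}, B = - \frac{2}{7}.
So a(n) = - \frac{2 \left(-5\right)^{n}}{7} + \frac{23 \cdot 2^{n}}{7}.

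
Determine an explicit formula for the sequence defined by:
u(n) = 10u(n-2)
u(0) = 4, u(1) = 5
Characteristic equation: x² - 10 = 0.
Discriminant Δ = (0)² + 4·(10) = 40.
Roots r₁,₂ = (0 ± √40)/2, so r₁ = \sqrt{10}, r₂ = - \sqrt{10}.
General solution: u(n) = A·r₁^n + B·r₂^n.
From the initial conditions, A + B = 4 and r₁A + r₂B = 5.
Since r₁ - r₂ = √40: A = (5 - (4)r₂)/√40 = \frac{\sqrt{10}}{4} + 2, and B = 4 - A = 2 - \frac{\sqrt{10}}{4}.
So u(n) = \left(\frac{\sqrt{10}}{4} + 2\right)\left(\sqrt{10}\right)^n + \left(2 - \frac{\sqrt{10}}{4}\right)\left(- \sqrt{10}\right)^n.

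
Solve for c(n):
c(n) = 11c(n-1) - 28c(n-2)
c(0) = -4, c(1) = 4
Characteristic equation: x² - 11x + 28 = 0, which factors as (x - (7))(x - (4)) = 0.
Roots r₁ = 7, r₂ = 4 (distinct).
General solution: c(n) = A·(7)^n + B·(4)^n.
From c(0) = -4: A + B = -4.
From c(1) = 4: 7A + 4B = 4.
Solving: A = \frac{20}{3}, B = - \frac{32}{3}.
So c(n) = - \frac{32 \cdot 4^{n}}{3} + \frac{20 \cdot 7^{n}}{3}.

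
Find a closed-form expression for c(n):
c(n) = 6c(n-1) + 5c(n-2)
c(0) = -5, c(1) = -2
Characteristic equation: x² - 6x - 5 = 0.
Discriminant Δ = (6)² + 4·(5) = 56.
Roots r₁,₂ = (6 ± √56)/2, so r₁ = 3 + \sqrt{14}, r₂ = 3 - \sqrt{14}.
General solution: c(n) = A·r₁^n + B·r₂^n.
From the initial conditions, A + B = -5 and r₁A + r₂B = -2.
Since r₁ - r₂ = √56: A = (-2 - (-5)r₂)/√56 = - \frac{5}{2} + \frac{13 \sqrt{14}}{28}, and B = -5 - A = - \frac{5}{2} - \frac{13 \sqrt{14}}{28}.
So c(n) = \left(- \frac{5}{2} + \frac{13 \sqrt{14}}{28}\right)\left(3 + \sqrt{14}\right)^n + \left(- \frac{5}{2} - \frac{13 \sqrt{14}}{28}\right)\left(3 - \sqrt{14}\right)^n.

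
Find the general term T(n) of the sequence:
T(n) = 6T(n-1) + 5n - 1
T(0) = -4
First-order linear with linear forcing.
Homogeneous solution: T_h(n) = A·(6)^n.
Try particular T_p(n) = pn + q. Substituting:
  pn + q = 6(p(n-1) + q) + 5n - 1.
Matching the n-coefficient: p = 6p + 5 ⇒ p = -1.
Matching constants: q = -6p + 6q - 1 ⇒ q = -1.
General: T(n) = A·(6)^n - n - 1.
Apply T(0) = -4: A - 1 = -4 ⇒ A = -3.
So T(n) = - 3 \cdot 6^{n} - n - 1.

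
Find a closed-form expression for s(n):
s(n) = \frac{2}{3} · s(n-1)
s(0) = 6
Pure geometric recurrence with ratio \frac{2}{3}.
By induction s(n) = s(0) · (\frac{2}{3})^n = 6 \left(\frac{2}{3}\right)^{n}.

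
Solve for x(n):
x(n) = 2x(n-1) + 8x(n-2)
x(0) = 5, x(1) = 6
Characteristic equation: x² - 2x - 8 = 0, which factors as (x - (-2))(x - (4)) = 0.
Roots r₁ = -2, r₂ = 4 (distinct).
General solution: x(n) = A·(-2)^n + B·(4)^n.
From x(0) = 5: A + B = 5.
From x(1) = 6: -2A + 4B = 6.
Solving: A = \frac{7}{3}, B = \frac{8}{3}.
So x(n) = \frac{7 \left(-2\right)^{n}}{3} + \frac{8 \cdot 4^{n}}{3}.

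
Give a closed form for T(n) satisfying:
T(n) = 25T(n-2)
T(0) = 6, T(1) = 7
Characteristic equation: x² - 25 = 0, which factors as (x - (-5))(x - (5)) = 0.
Roots r₁ = -5, r₂ = 5 (distinct).
General solution: T(n) = A·(-5)^n + B·(5)^n.
From T(0) = 6: A + B = 6.
From T(1) = 7: -5A + 5B = 7.
Solving: A = \frac{23}{10}, B = \frac{37}{10}.
So T(n) = \frac{23 \left(-5\right)^{n}}{10} + \frac{37 \cdot 5^{n}}{10}.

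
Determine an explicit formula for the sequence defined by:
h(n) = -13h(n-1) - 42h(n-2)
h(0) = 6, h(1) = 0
Characteristic equation: x² + 13x + 42 = 0, which factors as (x - (-6))(x - (-7)) = 0.
Roots r₁ = -6, r₂ = -7 (distinct).
General solution: h(n) = A·(-6)^n + B·(-7)^n.
From h(0) = 6: A + B = 6.
From h(1) = 0: -6A - 7B = 0.
Solving: A = 42, B = -36.
So h(n) = 42 \left(-6\right)^{n} - 36 \left(-7\right)^{n}.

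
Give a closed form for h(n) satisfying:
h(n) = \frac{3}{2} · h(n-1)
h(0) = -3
Pure geometric recurrence with ratio \frac{3}{2}.
By induction h(n) = h(0) · (\frac{3}{2})^n = - 3 \left(\frac{3}{2}\right)^{n}.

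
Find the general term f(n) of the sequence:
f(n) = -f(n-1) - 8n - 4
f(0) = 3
First-order linear with linear forcing.
Homogeneous solution: f_h(n) = A·(-1)^n.
Try particular f_p(n) = pn + q. Substituting:
  pn + q = -(p(n-1) + q) - 8n - 4.
Matching the n-coefficient: p = -p - 8 ⇒ p = -4.
Matching constants: q = p - q - 4 ⇒ q = -4.
General: f(n) = A·(-1)^n - 4 n - 4.
Apply f(0) = 3: A - 4 = 3 ⇒ A = 7.
So f(n) = 7 \left(-1\right)^{n} - 4 n - 4.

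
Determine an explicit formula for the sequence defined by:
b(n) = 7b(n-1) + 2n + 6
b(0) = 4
First-order linear with linear forcing.
Homogeneous solution: b_h(n) = A·(7)^n.
Try particular b_p(n) = pn + q. Substituting:
  pn + q = 7(p(n-1) + q) + 2n + 6.
Matching the n-coefficient: p = 7p + 2 ⇒ p = - \frac{1}{3}.
Matching constants: q = -7p + 7q + 6 ⇒ q = - \frac{25}{18}.
General: b(n) = A·(7)^n - \frac{n}{3} - \frac{25}{18}.
Apply b(0) = 4: A - \frac{25}{18} = 4 ⇒ A = \frac{97}{18}.
So b(n) = \frac{97 \cdot 7^{n}}{18} - \frac{n}{3} - \frac{25}{18}.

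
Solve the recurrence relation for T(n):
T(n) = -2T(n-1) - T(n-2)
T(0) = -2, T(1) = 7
Characteristic equation: x² + 2x + 1 = 0, which is (x - (-1))².
Repeated root r = -1.
General solution: T(n) = (A + Bn)·(-1)^n.
From T(0) = -2: A = -2.
From T(1) = 7: (A + B)·(-1) = 7 ⇒ B = -5.
So T(n) = \left(- 5 n - 2\right) \cdot (-1)^n.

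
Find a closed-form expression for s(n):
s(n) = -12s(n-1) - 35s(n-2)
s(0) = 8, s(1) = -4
Characteristic equation: x² + 12x + 35 = 0, which factors as (x - (-5))(x - (-7)) = 0.
Roots r₁ = -5, r₂ = -7 (distinct).
General solution: s(n) = A·(-5)^n + B·(-7)^n.
From s(0) = 8: A + B = 8.
From s(1) = -4: -5A - 7B = -4.
Solving: A = 26, B = -18.
So s(n) = 26 \left(-5\right)^{n} - 18 \left(-7\right)^{n}.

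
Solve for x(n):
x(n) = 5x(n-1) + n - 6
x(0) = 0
First-order linear with linear forcing.
Homogeneous solution: x_h(n) = A·(5)^n.
Try particular x_p(n) = pn + q. Substituting:
  pn + q = 5(p(n-1) + q) + n - 6.
Matching the n-coefficient: p = 5p + 1 ⇒ p = - \frac{1}{4}.
Matching constants: q = -5p + 5q - 6 ⇒ q = \frac{19}{16}.
General: x(n) = A·(5)^n - \frac{n}{4} + \frac{19}{16}.
Apply x(0) = 0: A + \frac{19}{16} = 0 ⇒ A = - \frac{19}{16}.
So x(n) = - \frac{19 \cdot 5^{n}}{16} - \frac{n}{4} + \frac{19}{16}.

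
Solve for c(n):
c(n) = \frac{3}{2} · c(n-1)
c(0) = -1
Pure geometric recurrence with ratio \frac{3}{2}.
By induction c(n) = c(0) · (\frac{3}{2})^n = - \left(\frac{3}{2}\right)^{n}.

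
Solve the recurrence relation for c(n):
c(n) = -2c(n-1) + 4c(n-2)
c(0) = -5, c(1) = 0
Characteristic equation: x² + 2x - 4 = 0.
Discriminant Δ = (-2)² + 4·(4) = 20.
Roots r₁,₂ = (-2 ± √20)/2, so r₁ = -1 + \sqrt{5}, r₂ = - \sqrt{5} - 1.
General solution: c(n) = A·r₁^n + B·r₂^n.
From the initial conditions, A + B = -5 and r₁A + r₂B = 0.
Since r₁ - r₂ = √20: A = (0 - (-5)r₂)/√20 = - \frac{5}{2} - \frac{\sqrt{5}}{2}, and B = -5 - A = - \frac{5}{2} + \frac{\sqrt{5}}{2}.
So c(n) = \left(- \frac{5}{2} - \frac{\sqrt{5}}{2}\right)\left(-1 + \sqrt{5}\right)^n + \left(- \frac{5}{2} + \frac{\sqrt{5}}{2}\right)\left(- \sqrt{5} - 1\right)^n.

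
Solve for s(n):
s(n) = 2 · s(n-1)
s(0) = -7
Pure geometric recurrence with ratio 2.
By induction s(n) = s(0) · (2)^n = - 7 \cdot 2^{n}.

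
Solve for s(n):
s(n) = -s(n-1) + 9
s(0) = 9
First-order linear non-homogeneous.
Homogeneous solution: s_h(n) = A·(-1)^n.
Try constant particular solution s_p = K: K = -K + 9 ⇒ K = \frac{9}{2}.
General: s(n) = A·(-1)^n + \frac{9}{2}.
Apply s(0) = 9: A + \frac{9}{2} = 9 ⇒ A = \frac{9}{2}.
So s(n) = \frac{9 \left(-1\right)^{n}}{2} + \frac{9}{2}.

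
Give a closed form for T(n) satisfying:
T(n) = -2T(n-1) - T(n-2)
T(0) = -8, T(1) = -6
Characteristic equation: x² + 2x + 1 = 0, which is (x - (-1))².
Repeated root r = -1.
General solution: T(n) = (A + Bn)·(-1)^n.
From T(0) = -8: A = -8.
From T(1) = -6: (A + B)·(-1) = -6 ⇒ B = 14.
So T(n) = \left(14 n - 8\right) \cdot (-1)^n.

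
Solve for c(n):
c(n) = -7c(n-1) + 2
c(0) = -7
First-order linear non-homogeneous.
Homogeneous solution: c_h(n) = A·(-7)^n.
Try constant particular solution c_p = K: K = -7K + 2 ⇒ K = \frac{1}{4}.
General: c(n) = A·(-7)^n + \frac{1}{4}.
Apply c(0) = -7: A + \frac{1}{4} = -7 ⇒ A = - \frac{29}{4}.
So c(n) = \frac{1}{4} - \frac{29 \left(-7\right)^{n}}{4}.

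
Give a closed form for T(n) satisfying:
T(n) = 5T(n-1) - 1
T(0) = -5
First-order linear non-homogeneous.
Homogeneous solution: T_h(n) = A·(5)^n.
Try constant particular solution T_p = K: K = 5K - 1 ⇒ K = \frac{1}{4}.
General: T(n) = A·(5)^n + \frac{1}{4}.
Apply T(0) = -5: A + \frac{1}{4} = -5 ⇒ A = - \frac{21}{4}.
So T(n) = \frac{1}{4} - \frac{21 \cdot 5^{n}}{4}.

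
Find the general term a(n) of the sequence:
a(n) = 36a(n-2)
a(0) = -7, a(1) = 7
Characteristic equation: x² - 36 = 0, which factors as (x - (-6))(x - (6)) = 0.
Roots r₁ = -6, r₂ = 6 (distinct).
General solution: a(n) = A·(-6)^n + B·(6)^n.
From a(0) = -7: A + B = -7.
From a(1) = 7: -6A + 6B = 7.
Solving: A = - \frac{49}{12}, B = - \frac{35}{12}.
So a(n) = - \frac{49 \left(-6\right)^{n}}{12} - \frac{35 \cdot 6^{n}}{12}.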